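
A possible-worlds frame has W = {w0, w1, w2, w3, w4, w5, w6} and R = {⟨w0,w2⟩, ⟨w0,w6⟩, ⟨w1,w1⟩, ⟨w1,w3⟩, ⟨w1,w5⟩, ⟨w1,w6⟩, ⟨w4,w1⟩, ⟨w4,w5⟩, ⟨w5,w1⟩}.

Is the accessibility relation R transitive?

Transitive: no — w4 R w1 and w1 R w3, but not w4 R w3.

No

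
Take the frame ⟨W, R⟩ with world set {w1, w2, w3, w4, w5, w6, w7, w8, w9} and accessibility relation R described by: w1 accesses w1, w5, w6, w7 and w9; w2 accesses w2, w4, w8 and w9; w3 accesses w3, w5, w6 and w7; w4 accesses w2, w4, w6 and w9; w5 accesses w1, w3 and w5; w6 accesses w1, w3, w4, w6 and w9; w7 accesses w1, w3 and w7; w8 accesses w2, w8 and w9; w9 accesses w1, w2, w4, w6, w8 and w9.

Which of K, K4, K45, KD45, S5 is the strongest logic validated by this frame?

Transitive (axiom 4): no — w1 R w5 and w5 R w3, but not w1 R w3.
Euclidean (axiom 5): no — w1 R w5 and w1 R w6, but not w5 R w6.
Serial (axiom D): yes — every world has a successor (e.g. w1 R w1).
Reflexive (axiom T): yes — every world is R-related to itself.
So F validates K; K4 would additionally require R to be transitive. The strongest is K.

K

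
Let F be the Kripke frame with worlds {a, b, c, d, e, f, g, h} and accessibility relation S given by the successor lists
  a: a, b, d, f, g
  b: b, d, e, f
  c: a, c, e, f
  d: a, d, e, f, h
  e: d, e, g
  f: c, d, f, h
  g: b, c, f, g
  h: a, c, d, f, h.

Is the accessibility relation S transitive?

Transitive: no — a S b and b S e, but not a S e.

No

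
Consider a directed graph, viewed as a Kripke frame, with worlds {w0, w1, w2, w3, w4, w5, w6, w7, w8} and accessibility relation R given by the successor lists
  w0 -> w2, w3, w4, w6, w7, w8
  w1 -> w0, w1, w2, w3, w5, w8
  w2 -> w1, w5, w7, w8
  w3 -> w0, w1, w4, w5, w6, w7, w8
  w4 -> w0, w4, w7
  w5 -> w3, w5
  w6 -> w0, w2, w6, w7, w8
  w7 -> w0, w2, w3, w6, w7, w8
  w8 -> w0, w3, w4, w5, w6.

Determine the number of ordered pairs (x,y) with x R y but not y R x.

13

Enumerating: (w0,w2), (w1,w0), (w1,w5), (w1,w8), (w2,w5), (w2,w8), (w3,w4), (w3,w6), (w4,w7), (w6,w2), (w7,w8), (w8,w4), (w8,w5).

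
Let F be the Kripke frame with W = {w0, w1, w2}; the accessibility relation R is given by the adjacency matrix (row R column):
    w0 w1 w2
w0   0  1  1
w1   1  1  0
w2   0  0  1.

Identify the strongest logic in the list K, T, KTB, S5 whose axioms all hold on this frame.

Reflexive (axiom T): no — w0 is not related to itself.
Symmetric (axiom B): no — w0 R w2 but not w2 R w0.
Euclidean (axiom 5): no — w0 R w1 and w0 R w2, but not w1 R w2.
So F validates K; T would additionally require R to be reflexive. The strongest is K.

K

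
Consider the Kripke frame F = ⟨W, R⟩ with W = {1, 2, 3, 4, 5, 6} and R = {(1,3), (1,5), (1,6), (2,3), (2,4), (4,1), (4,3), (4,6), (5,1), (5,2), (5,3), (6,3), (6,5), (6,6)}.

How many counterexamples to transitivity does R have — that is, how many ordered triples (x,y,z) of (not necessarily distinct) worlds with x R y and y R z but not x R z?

11

Enumerating: (1,5,1), (1,5,2), (2,4,1), (2,4,6), (4,1,5), (4,6,5), (5,1,5), (5,1,6), (5,2,4), (6,5,1), (6,5,2).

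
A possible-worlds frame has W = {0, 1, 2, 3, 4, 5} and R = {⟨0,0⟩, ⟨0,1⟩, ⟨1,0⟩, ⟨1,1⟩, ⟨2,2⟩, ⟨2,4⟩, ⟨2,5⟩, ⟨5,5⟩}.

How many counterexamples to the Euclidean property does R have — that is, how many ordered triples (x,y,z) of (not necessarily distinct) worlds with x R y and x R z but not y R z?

Enumerating: (2,4,2), (2,4,4), (2,4,5), (2,5,2), (2,5,4).

5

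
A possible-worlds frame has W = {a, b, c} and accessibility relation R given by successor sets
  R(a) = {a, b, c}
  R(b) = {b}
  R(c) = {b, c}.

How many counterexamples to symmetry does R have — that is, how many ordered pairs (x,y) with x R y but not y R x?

3

Enumerating: (a,b), (a,c), (c,b).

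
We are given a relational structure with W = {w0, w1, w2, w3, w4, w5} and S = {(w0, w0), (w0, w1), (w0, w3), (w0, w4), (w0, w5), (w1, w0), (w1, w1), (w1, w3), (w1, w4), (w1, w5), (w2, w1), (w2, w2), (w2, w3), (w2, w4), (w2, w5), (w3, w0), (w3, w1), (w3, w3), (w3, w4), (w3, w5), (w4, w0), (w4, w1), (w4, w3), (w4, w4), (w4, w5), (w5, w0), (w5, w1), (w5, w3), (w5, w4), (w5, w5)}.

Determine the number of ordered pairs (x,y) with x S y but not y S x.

4

Enumerating: (w2,w1), (w2,w3), (w2,w4), (w2,w5).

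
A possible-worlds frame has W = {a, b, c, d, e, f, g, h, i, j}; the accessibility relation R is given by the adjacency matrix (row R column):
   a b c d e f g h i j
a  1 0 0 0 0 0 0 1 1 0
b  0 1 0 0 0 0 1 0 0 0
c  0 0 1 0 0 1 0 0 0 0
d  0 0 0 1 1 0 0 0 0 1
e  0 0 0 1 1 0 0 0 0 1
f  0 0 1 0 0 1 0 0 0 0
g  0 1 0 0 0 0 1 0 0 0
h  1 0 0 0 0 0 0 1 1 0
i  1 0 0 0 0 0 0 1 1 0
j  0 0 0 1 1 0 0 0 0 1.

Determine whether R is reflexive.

Yes

Reflexive: yes — every world is R-related to itself.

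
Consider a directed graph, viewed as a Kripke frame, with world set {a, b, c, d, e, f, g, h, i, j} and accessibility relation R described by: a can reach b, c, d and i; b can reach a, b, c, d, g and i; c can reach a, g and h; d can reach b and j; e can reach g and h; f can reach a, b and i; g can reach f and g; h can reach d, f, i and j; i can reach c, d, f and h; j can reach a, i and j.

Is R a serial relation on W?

Yes

Serial: yes — every world has a successor (e.g. a R b).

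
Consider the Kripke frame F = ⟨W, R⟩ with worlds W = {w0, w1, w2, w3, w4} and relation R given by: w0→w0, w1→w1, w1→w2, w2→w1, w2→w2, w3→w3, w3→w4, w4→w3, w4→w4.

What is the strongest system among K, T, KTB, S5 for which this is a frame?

S5

Reflexive (axiom T): yes — every world is R-related to itself.
Symmetric (axiom B): yes — every pair in R has its reverse in R.
Euclidean (axiom 5): yes — any two successors of a common world are R-related.
So F validates K, T, KTB, S5. The strongest is S5.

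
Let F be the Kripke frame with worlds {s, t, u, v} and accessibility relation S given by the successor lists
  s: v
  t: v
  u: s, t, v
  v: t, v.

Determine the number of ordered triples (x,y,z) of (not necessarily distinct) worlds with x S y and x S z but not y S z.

6

Enumerating: (u,s,s), (u,s,t), (u,t,s), (u,t,t), (u,v,s), (v,t,t).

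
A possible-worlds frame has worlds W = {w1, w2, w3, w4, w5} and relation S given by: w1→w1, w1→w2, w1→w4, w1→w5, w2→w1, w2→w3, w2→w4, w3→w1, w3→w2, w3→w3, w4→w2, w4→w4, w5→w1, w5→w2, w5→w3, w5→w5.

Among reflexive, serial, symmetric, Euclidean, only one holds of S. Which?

serial

Reflexive: no — w2 is not related to itself.
Serial: yes — every world has a successor (e.g. w1 S w1).
Symmetric: no — w1 S w4 but not w4 S w1.
Euclidean: no — w1 S w2 and w1 S w5, but not w2 S w5.
Only serial holds.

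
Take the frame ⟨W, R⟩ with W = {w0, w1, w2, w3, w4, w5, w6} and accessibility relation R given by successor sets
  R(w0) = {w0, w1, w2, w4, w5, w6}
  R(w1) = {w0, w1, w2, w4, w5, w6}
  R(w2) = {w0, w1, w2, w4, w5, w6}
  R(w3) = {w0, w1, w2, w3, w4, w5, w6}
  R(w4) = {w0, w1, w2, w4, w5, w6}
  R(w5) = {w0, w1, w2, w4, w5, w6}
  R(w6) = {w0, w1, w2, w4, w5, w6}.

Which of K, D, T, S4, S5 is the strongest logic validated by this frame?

Serial (axiom D): yes — every world has a successor (e.g. w0 R w0).
Reflexive (axiom T): yes — every world is R-related to itself.
Transitive (axiom 4): yes — every two-step R-path is closed by a direct edge.
Euclidean (axiom 5): no — w3 R w0 and w3 R w3, but not w0 R w3.
So F validates K, D, T, S4; S5 would additionally require R to be Euclidean. The strongest is S4.

S4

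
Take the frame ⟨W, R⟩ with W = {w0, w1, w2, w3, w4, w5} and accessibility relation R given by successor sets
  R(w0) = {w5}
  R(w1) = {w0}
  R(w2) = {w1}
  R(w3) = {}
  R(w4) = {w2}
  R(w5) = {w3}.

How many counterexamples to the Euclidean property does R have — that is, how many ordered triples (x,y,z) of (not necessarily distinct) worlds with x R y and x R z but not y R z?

Enumerating: (w0,w5,w5), (w1,w0,w0), (w2,w1,w1), (w4,w2,w2), (w5,w3,w3).

5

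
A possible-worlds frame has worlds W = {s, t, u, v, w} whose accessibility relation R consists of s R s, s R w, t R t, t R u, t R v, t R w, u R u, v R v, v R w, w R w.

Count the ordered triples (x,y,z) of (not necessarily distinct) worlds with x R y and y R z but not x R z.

R is transitive; there are no such tuples.

0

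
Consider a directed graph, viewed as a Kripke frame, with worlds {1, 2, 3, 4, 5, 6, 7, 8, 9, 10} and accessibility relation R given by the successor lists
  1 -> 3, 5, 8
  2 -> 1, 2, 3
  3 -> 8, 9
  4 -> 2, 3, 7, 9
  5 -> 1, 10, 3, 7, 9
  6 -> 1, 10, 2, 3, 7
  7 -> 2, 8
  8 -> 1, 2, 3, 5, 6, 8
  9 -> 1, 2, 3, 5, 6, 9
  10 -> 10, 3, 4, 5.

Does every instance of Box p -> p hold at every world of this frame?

The schema T characterises exactly the reflexive frames.
Reflexive: no — 1 is not related to itself.

No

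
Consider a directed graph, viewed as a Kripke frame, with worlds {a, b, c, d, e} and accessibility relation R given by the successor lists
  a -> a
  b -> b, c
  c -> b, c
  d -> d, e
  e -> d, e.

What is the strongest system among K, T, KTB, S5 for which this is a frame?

S5

Reflexive (axiom T): yes — every world is R-related to itself.
Symmetric (axiom B): yes — every pair in R has its reverse in R.
Euclidean (axiom 5): yes — any two successors of a common world are R-related.
So F validates K, T, KTB, S5. The strongest is S5.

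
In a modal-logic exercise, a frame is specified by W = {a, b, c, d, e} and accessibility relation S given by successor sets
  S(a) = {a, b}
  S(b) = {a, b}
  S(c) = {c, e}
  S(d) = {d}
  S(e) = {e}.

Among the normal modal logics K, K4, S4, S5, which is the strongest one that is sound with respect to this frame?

Transitive (axiom 4): yes — every two-step S-path is closed by a direct edge.
Reflexive (axiom T): yes — every world is S-related to itself.
Euclidean (axiom 5): no — c S e and c S c, but not e S c.
So F validates K, K4, S4; S5 would additionally require S to be Euclidean. The strongest is S4.

S4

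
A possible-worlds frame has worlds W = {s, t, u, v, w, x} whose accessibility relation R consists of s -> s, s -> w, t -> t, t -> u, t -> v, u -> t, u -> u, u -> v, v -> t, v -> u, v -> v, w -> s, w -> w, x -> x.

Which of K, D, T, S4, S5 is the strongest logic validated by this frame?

Serial (axiom D): yes — every world has a successor (e.g. s R s).
Reflexive (axiom T): yes — every world is R-related to itself.
Transitive (axiom 4): yes — every two-step R-path is closed by a direct edge.
Euclidean (axiom 5): yes — any two successors of a common world are R-related.
So F validates K, D, T, S4, S5. The strongest is S5.

S5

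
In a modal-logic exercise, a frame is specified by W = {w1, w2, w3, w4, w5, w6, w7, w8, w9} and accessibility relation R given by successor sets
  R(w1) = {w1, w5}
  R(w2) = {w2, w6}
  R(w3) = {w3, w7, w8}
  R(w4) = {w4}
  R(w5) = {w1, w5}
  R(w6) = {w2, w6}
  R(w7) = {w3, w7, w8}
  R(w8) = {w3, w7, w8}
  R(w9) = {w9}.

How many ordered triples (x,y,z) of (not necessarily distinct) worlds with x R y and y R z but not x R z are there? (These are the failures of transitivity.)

0

R is transitive; there are no such tuples.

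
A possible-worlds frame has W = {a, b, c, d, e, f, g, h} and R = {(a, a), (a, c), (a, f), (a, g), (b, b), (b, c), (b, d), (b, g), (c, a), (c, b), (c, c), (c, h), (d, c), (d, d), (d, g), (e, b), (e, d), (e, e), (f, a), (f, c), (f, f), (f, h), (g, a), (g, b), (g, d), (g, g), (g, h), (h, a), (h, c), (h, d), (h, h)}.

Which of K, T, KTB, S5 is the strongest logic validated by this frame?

Reflexive (axiom T): yes — every world is R-related to itself.
Symmetric (axiom B): no — b R d but not d R b.
Euclidean (axiom 5): no — a R c and a R f, but not c R f.
So F validates K, T; KTB would additionally require R to be symmetric. The strongest is T.

T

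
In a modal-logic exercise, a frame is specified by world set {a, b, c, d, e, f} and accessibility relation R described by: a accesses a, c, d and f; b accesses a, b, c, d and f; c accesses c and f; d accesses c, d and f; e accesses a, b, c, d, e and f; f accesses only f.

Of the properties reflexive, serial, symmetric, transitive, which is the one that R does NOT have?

symmetric

Reflexive: yes — every world is R-related to itself.
Serial: yes — every world has a successor (e.g. a R a).
Symmetric: no — a R c but not c R a.
Transitive: yes — every two-step R-path is closed by a direct edge.
Only symmetric fails.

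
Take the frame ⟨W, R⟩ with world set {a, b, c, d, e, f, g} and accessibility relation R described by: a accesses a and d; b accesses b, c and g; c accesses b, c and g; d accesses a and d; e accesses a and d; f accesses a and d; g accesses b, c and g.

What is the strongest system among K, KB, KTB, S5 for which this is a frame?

Symmetric (axiom B): no — e R a but not a R e.
Reflexive (axiom T): no — e is not related to itself.
Euclidean (axiom 5): yes — any two successors of a common world are R-related.
So F validates K; KB would additionally require R to be symmetric. The strongest is K.

K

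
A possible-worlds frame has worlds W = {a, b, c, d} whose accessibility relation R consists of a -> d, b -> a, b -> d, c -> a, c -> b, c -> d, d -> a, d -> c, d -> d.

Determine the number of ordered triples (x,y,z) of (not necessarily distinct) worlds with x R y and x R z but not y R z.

Enumerating: (b,a,a), (c,a,a), (c,a,b), (c,b,b), (c,d,b), (d,a,a), (d,a,c), (d,c,c).

8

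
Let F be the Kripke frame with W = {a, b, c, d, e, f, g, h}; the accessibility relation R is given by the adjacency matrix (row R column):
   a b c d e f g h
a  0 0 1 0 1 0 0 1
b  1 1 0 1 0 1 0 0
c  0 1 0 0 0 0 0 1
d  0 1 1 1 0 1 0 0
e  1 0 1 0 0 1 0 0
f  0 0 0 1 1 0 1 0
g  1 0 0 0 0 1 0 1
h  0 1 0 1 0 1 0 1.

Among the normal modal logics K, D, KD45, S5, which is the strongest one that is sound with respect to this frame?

Serial (axiom D): yes — every world has a successor (e.g. a R c).
Euclidean (axiom 5): no — a R c and a R e, but not c R e.
Transitive (axiom 4): no — a R c and c R b, but not a R b.
Reflexive (axiom T): no — a is not related to itself.
So F validates K, D; KD45 would additionally require R to be Euclidean and transitive. The strongest is D.

D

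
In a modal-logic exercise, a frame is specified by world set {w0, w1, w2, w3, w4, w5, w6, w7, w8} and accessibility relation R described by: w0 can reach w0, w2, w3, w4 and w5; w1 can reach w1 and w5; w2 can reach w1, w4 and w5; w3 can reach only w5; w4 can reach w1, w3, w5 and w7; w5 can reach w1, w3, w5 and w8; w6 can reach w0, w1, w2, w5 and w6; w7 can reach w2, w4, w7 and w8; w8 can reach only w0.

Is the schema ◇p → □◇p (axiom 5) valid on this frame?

The schema 5 characterises exactly the Euclidean frames.
Euclidean: no — w0 R w2 and w0 R w3, but not w2 R w3.

No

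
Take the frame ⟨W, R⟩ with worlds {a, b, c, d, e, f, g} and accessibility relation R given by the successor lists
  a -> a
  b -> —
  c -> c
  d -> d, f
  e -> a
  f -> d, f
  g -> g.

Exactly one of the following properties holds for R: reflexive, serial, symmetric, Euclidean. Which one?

Euclidean

Reflexive: no — b is not related to itself.
Serial: no — b has no R-successor.
Symmetric: no — e R a but not a R e.
Euclidean: yes — any two successors of a common world are R-related.
Only Euclidean holds.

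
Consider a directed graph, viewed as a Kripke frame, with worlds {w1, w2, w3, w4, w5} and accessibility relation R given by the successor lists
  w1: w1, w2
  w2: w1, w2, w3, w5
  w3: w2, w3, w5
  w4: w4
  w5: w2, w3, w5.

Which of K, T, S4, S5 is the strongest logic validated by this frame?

T

Reflexive (axiom T): yes — every world is R-related to itself.
Transitive (axiom 4): no — w1 R w2 and w2 R w3, but not w1 R w3.
Euclidean (axiom 5): no — w2 R w1 and w2 R w3, but not w1 R w3.
So F validates K, T; S4 would additionally require R to be transitive. The strongest is T.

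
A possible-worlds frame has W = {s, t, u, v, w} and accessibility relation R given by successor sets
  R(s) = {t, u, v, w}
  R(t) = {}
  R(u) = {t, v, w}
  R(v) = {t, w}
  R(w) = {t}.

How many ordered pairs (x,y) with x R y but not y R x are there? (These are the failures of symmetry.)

Enumerating: (s,t), (s,u), (s,v), (s,w), (u,t), (u,v), (u,w), (v,t), (v,w), (w,t).

10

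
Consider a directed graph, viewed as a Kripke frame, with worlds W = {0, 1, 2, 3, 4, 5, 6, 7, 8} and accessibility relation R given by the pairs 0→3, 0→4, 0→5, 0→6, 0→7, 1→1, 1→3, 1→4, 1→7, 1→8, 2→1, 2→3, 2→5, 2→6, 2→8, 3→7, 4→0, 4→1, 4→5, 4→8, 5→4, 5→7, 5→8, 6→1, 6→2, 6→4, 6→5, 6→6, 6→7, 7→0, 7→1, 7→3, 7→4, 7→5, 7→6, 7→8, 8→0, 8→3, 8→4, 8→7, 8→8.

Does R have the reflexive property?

No

Reflexive: no — 0 is not related to itself.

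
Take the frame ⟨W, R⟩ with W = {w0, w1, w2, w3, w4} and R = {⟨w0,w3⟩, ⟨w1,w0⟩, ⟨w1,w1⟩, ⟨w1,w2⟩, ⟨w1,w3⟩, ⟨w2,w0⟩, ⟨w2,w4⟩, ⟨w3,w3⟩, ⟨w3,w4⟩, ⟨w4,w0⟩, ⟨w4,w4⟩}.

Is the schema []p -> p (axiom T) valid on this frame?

No

By correspondence theory, T is valid on a frame iff R is reflexive.
Reflexive: no — w0 is not related to itself.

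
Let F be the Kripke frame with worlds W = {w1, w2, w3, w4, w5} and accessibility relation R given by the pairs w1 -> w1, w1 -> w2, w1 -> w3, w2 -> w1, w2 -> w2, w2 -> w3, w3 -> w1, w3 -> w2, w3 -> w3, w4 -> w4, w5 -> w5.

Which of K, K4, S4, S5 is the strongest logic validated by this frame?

S5

Transitive (axiom 4): yes — every two-step R-path is closed by a direct edge.
Reflexive (axiom T): yes — every world is R-related to itself.
Euclidean (axiom 5): yes — any two successors of a common world are R-related.
So F validates K, K4, S4, S5. The strongest is S5.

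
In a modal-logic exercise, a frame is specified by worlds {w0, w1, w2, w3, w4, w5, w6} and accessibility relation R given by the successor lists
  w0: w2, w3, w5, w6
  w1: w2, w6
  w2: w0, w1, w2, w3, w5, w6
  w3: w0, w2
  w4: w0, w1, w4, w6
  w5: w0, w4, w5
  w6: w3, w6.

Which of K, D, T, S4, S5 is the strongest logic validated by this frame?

D

Serial (axiom D): yes — every world has a successor (e.g. w0 R w2).
Reflexive (axiom T): no — w0 is not related to itself.
Transitive (axiom 4): no — w0 R w2 and w2 R w1, but not w0 R w1.
Euclidean (axiom 5): no — w0 R w3 and w0 R w5, but not w3 R w5.
So F validates K, D; T would additionally require R to be reflexive. The strongest is D.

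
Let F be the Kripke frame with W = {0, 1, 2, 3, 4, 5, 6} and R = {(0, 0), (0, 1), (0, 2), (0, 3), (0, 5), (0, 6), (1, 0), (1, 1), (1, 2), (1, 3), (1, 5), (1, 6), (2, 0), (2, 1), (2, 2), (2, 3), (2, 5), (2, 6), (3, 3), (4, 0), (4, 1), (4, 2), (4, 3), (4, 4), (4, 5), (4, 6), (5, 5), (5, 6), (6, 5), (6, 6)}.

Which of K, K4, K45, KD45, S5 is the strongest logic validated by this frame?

Transitive (axiom 4): yes — every two-step R-path is closed by a direct edge.
Euclidean (axiom 5): no — 0 R 3 and 0 R 1, but not 3 R 1.
Serial (axiom D): yes — every world has a successor (e.g. 0 R 0).
Reflexive (axiom T): yes — every world is R-related to itself.
So F validates K, K4; K45 would additionally require R to be Euclidean. The strongest is K4.

K4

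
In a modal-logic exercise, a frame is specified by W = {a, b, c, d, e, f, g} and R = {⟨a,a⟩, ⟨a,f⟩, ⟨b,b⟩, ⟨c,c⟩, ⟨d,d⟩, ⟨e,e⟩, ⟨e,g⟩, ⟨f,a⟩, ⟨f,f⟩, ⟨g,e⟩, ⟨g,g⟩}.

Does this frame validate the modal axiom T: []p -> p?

By correspondence theory, T is valid on a frame iff R is reflexive.
Reflexive: yes — every world is R-related to itself.

Yes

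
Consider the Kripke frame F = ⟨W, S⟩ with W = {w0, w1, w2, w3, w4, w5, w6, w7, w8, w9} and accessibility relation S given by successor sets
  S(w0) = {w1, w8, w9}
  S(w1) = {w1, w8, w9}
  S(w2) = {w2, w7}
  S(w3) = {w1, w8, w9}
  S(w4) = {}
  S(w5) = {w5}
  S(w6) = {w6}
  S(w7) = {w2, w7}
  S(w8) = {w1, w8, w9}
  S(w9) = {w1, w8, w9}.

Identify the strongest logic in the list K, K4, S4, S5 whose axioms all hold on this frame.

Transitive (axiom 4): yes — every two-step S-path is closed by a direct edge.
Reflexive (axiom T): no — w0 is not related to itself.
Euclidean (axiom 5): yes — any two successors of a common world are S-related.
So F validates K, K4; S4 would additionally require S to be reflexive. The strongest is K4.

K4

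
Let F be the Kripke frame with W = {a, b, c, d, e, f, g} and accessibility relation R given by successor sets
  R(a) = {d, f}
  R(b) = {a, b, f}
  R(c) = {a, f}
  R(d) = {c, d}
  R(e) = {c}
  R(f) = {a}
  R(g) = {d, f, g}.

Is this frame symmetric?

No

Symmetric: no — a R d but not d R a.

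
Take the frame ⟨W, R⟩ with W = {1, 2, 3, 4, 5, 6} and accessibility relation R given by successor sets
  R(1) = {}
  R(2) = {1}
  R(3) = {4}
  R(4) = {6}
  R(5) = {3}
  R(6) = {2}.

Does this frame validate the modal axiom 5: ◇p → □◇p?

No

The schema 5 characterises exactly the Euclidean frames.
Euclidean: no — 2 R 1 and 2 R 1, but not 1 R 1.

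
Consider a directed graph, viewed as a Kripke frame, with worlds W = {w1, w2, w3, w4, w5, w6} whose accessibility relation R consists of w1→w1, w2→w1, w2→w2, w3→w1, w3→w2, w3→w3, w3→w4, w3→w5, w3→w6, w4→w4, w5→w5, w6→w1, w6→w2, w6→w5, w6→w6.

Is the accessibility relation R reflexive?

Reflexive: yes — every world is R-related to itself.

Yes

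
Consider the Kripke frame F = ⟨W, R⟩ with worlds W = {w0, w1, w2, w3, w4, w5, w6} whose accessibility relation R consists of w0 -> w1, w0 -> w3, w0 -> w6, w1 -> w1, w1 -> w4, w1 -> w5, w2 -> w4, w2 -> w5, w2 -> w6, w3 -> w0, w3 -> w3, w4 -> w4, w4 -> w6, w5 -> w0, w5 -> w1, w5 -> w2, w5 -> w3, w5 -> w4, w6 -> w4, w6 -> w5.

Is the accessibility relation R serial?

Serial: yes — every world has a successor (e.g. w0 R w1).

Yes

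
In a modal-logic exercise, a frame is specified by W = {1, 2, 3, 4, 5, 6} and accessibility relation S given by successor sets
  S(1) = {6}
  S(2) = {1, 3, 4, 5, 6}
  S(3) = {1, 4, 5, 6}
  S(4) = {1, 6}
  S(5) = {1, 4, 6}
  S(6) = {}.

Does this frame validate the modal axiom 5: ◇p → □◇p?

Axiom 5 corresponds to the accessibility relation being Euclidean.
Euclidean: no — 2 S 1 and 2 S 3, but not 1 S 3.

No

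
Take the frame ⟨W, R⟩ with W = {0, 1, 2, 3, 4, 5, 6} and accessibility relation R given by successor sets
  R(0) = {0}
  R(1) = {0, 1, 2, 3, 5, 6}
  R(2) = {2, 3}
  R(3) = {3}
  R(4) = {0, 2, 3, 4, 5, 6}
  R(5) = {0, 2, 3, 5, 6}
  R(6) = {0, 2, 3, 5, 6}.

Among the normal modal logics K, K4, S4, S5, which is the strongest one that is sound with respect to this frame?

Transitive (axiom 4): yes — every two-step R-path is closed by a direct edge.
Reflexive (axiom T): yes — every world is R-related to itself.
Euclidean (axiom 5): no — 1 R 0 and 1 R 2, but not 0 R 2.
So F validates K, K4, S4; S5 would additionally require R to be Euclidean. The strongest is S4.

S4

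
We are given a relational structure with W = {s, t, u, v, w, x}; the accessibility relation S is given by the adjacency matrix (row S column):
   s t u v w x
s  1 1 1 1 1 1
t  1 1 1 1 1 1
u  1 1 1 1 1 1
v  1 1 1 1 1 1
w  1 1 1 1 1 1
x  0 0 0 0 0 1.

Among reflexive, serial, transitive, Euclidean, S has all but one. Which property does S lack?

Reflexive: yes — every world is S-related to itself.
Serial: yes — every world has a successor (e.g. s S s).
Transitive: yes — every two-step S-path is closed by a direct edge.
Euclidean: no — s S x and s S t, but not x S t.
Only Euclidean fails.

Euclidean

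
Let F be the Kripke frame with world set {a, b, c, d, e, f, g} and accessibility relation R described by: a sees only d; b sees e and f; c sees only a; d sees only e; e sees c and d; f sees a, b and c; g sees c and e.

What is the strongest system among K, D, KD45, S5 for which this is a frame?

D

Serial (axiom D): yes — every world has a successor (e.g. a R d).
Euclidean (axiom 5): no — b R e and b R f, but not e R f.
Transitive (axiom 4): no — a R d and d R e, but not a R e.
Reflexive (axiom T): no — a is not related to itself.
So F validates K, D; KD45 would additionally require R to be Euclidean and transitive. The strongest is D.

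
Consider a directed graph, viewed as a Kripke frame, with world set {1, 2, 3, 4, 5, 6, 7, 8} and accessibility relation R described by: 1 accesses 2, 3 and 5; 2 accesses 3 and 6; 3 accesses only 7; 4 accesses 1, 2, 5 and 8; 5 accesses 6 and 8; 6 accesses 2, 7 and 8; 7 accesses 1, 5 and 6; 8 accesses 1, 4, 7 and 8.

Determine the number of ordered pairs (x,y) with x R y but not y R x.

Enumerating: (1,2), (1,3), (1,5), (2,3), (3,7), (4,1), (4,2), (4,5), (5,6), (5,8), (6,8), (7,1), (7,5), (8,1), (8,7).

15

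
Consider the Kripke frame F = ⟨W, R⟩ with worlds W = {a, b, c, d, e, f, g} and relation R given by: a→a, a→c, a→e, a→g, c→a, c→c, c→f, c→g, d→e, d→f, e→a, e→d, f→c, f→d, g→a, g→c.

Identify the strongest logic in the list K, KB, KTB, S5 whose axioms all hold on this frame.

Symmetric (axiom B): yes — every pair in R has its reverse in R.
Reflexive (axiom T): no — b is not related to itself.
Euclidean (axiom 5): no — a R c and a R e, but not c R e.
So F validates K, KB; KTB would additionally require R to be reflexive. The strongest is KB.

KB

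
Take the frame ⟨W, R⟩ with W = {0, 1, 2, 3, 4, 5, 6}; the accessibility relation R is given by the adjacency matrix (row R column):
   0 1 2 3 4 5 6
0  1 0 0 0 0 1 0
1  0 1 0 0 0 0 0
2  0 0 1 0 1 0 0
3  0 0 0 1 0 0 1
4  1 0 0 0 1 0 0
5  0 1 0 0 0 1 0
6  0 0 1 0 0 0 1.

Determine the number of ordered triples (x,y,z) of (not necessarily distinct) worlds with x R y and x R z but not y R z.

6

Enumerating: (0,5,0), (2,4,2), (3,6,3), (4,0,4), (5,1,5), (6,2,6).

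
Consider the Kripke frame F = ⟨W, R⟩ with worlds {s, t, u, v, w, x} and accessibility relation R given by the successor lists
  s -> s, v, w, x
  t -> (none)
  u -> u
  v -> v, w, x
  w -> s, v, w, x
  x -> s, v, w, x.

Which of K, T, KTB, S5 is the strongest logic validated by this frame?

K

Reflexive (axiom T): no — t is not related to itself.
Symmetric (axiom B): no — s R v but not v R s.
Euclidean (axiom 5): no — w R v and w R s, but not v R s.
So F validates K; T would additionally require R to be reflexive. The strongest is K.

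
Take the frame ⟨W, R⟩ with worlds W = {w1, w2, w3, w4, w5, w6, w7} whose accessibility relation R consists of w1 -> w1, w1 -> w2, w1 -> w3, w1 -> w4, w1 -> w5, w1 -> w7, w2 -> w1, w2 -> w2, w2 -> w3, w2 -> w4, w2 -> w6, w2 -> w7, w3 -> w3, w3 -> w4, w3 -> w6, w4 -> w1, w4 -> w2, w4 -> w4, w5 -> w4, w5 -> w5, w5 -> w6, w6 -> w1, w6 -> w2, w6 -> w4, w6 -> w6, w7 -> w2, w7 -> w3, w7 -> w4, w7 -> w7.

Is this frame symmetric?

Symmetric: no — w1 R w3 but not w3 R w1.

No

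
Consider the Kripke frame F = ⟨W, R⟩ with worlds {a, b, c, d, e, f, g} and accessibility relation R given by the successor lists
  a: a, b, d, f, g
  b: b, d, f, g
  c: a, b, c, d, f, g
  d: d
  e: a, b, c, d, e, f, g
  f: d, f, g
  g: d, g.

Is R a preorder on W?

Yes

Reflexive: yes — every world is R-related to itself.
Transitive: yes — every two-step R-path is closed by a direct edge.
So R is a preorder.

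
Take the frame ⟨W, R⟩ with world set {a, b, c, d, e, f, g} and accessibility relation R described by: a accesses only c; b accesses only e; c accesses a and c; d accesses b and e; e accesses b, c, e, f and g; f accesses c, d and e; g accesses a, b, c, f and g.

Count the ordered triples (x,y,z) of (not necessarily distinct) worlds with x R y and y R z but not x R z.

Enumerating: (a,c,a), (b,e,b), (b,e,c), (b,e,f), (b,e,g), (d,e,c), (d,e,f), (d,e,g), (e,c,a), (e,f,d), (e,g,a), (f,c,a), … and 7 more.
Total: 19.

19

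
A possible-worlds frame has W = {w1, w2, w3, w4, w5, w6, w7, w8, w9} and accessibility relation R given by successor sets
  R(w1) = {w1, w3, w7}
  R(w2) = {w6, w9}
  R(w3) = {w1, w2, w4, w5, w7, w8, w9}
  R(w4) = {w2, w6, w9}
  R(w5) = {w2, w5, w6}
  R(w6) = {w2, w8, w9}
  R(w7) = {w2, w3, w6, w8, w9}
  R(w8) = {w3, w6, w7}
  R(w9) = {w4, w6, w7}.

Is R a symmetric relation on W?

No

Symmetric: no — w1 R w7 but not w7 R w1.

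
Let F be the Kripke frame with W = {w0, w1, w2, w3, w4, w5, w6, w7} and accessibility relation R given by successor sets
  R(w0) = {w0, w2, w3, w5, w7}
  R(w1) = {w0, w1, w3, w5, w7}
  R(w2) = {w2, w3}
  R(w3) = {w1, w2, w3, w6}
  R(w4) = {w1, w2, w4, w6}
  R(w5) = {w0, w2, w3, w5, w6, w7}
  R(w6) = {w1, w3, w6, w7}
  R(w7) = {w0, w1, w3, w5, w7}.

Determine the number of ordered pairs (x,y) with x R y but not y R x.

Enumerating: (w0,w2), (w0,w3), (w1,w0), (w1,w5), (w4,w1), (w4,w2), (w4,w6), (w5,w2), (w5,w3), (w5,w6), (w6,w1), (w6,w7), (w7,w3).

13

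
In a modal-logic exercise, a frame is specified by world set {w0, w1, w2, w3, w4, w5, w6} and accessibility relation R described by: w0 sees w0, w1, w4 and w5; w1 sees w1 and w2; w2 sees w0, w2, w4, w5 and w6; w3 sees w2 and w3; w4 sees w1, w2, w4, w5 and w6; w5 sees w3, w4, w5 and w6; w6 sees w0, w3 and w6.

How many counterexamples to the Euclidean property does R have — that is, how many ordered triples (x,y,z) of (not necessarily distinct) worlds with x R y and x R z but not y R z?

36

Enumerating: (w0,w1,w0), (w0,w1,w4), (w0,w1,w5), (w0,w4,w0), (w0,w5,w0), (w0,w5,w1), (w1,w2,w1), (w2,w0,w2), (w2,w0,w6), (w2,w4,w0), (w2,w5,w0), (w2,w5,w2), … and 24 more.
Total: 36.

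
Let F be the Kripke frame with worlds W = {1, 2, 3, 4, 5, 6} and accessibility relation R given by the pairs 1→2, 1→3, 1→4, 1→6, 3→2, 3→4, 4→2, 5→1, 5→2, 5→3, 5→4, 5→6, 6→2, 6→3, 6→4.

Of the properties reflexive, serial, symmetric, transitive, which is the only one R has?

transitive

Reflexive: no — 1 is not related to itself.
Serial: no — 2 has no R-successor.
Symmetric: no — 1 R 2 but not 2 R 1.
Transitive: yes — every two-step R-path is closed by a direct edge.
Only transitive holds.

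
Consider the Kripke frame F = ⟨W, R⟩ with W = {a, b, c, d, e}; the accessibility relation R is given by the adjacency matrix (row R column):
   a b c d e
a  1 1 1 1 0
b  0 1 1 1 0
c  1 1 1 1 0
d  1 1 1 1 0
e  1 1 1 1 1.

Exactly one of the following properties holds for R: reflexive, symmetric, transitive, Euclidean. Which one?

Reflexive: yes — every world is R-related to itself.
Symmetric: no — a R b but not b R a.
Transitive: no — b R c and c R a, but not b R a.
Euclidean: no — c R b and c R a, but not b R a.
Only reflexive holds.

reflexive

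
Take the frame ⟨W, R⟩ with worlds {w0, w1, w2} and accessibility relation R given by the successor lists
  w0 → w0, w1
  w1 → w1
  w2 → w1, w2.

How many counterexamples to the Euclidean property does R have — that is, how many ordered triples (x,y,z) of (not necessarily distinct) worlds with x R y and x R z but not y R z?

Enumerating: (w0,w1,w0), (w2,w1,w2).

2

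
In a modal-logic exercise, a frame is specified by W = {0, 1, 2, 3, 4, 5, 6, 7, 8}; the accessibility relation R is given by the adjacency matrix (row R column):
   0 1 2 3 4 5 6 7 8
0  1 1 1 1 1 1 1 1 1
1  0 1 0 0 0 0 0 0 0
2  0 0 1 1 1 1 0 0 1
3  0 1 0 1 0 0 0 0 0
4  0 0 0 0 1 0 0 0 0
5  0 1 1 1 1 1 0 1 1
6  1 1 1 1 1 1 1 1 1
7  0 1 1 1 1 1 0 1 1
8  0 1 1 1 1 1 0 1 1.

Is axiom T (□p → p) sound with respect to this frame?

Axiom T corresponds to the accessibility relation being reflexive.
Reflexive: yes — every world is R-related to itself.

Yes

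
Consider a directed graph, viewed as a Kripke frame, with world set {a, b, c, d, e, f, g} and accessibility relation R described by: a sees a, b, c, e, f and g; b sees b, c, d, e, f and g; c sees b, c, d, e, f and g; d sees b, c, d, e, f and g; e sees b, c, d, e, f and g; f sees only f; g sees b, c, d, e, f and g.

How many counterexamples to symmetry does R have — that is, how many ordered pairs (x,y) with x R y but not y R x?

10

Enumerating: (a,b), (a,c), (a,e), (a,f), (a,g), (b,f), (c,f), (d,f), (e,f), (g,f).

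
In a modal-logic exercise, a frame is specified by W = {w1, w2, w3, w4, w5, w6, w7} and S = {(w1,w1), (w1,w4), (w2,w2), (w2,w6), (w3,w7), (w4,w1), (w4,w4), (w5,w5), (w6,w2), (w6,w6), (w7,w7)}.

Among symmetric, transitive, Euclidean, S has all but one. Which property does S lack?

Symmetric: no — w3 S w7 but not w7 S w3.
Transitive: yes — every two-step S-path is closed by a direct edge.
Euclidean: yes — any two successors of a common world are S-related.
Only symmetric fails.

symmetric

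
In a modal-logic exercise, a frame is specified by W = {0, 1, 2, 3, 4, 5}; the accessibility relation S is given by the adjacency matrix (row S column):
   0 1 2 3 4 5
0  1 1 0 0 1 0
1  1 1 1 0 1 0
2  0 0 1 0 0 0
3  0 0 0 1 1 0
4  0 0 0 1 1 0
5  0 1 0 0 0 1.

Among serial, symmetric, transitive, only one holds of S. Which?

Serial: yes — every world has a successor (e.g. 0 S 0).
Symmetric: no — 0 S 4 but not 4 S 0.
Transitive: no — 0 S 1 and 1 S 2, but not 0 S 2.
Only serial holds.

serial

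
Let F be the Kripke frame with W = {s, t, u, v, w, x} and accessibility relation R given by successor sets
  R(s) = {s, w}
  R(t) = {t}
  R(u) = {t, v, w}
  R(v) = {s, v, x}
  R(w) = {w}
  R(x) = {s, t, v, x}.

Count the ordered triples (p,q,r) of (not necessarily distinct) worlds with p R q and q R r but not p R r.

Enumerating: (u,v,s), (u,v,x), (v,s,w), (v,x,t), (x,s,w).

5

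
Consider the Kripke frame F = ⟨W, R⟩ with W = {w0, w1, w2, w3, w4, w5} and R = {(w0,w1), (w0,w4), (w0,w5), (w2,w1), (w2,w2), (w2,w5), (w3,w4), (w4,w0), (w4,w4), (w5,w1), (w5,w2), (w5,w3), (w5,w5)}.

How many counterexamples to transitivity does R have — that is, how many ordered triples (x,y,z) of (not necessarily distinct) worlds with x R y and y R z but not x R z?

Enumerating: (w0,w4,w0), (w0,w5,w2), (w0,w5,w3), (w2,w5,w3), (w3,w4,w0), (w4,w0,w1), (w4,w0,w5), (w5,w3,w4).

8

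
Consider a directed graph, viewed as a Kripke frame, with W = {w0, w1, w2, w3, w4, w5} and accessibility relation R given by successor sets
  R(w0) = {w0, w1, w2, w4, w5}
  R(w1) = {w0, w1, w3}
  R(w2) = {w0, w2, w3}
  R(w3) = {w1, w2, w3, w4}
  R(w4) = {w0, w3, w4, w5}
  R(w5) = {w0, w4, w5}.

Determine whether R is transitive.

No

Transitive: no — w0 R w1 and w1 R w3, but not w0 R w3.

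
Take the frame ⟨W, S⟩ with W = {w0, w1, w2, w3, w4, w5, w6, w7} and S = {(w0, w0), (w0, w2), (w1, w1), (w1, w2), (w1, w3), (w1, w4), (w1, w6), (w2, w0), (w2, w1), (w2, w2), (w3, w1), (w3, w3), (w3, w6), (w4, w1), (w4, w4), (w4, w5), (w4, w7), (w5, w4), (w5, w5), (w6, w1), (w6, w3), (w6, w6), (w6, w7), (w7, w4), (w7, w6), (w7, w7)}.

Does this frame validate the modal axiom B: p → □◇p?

Yes

By correspondence theory, B is valid on a frame iff S is symmetric.
Symmetric: yes — every pair in S has its reverse in S.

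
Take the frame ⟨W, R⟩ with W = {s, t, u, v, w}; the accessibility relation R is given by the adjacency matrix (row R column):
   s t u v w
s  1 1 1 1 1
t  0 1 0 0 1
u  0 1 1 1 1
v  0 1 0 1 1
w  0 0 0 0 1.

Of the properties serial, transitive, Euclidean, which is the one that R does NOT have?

Serial: yes — every world has a successor (e.g. s R s).
Transitive: yes — every two-step R-path is closed by a direct edge.
Euclidean: no — s R t and s R u, but not t R u.
Only Euclidean fails.

Euclidean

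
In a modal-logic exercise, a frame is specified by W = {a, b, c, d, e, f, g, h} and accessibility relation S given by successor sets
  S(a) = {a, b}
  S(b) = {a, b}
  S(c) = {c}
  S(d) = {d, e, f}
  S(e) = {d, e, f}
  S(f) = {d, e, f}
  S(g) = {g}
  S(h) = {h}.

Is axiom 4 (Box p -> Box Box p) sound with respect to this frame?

Yes

By correspondence theory, 4 is valid on a frame iff S is transitive.
Transitive: yes — every two-step S-path is closed by a direct edge.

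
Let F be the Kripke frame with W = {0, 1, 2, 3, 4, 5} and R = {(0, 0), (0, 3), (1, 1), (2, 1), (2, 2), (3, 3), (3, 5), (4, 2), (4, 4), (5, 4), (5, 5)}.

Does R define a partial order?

Reflexive: yes — every world is R-related to itself.
Transitive: no — 0 R 3 and 3 R 5, but not 0 R 5.
Antisymmetric: yes — no distinct pair is related both ways.
So R is not a partial order.

No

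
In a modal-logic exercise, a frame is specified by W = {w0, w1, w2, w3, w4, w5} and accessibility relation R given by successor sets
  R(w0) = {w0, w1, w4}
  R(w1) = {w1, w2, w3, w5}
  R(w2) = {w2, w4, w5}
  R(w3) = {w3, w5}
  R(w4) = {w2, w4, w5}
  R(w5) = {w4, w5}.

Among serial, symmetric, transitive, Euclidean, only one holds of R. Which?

serial

Serial: yes — every world has a successor (e.g. w0 R w0).
Symmetric: no — w0 R w1 but not w1 R w0.
Transitive: no — w0 R w1 and w1 R w2, but not w0 R w2.
Euclidean: no — w0 R w1 and w0 R w4, but not w1 R w4.
Only serial holds.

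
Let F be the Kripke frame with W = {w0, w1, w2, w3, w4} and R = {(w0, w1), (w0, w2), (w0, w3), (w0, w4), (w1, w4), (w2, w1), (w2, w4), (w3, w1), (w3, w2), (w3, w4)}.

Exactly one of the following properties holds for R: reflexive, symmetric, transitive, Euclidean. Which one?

Reflexive: no — w0 is not related to itself.
Symmetric: no — w0 R w1 but not w1 R w0.
Transitive: yes — every two-step R-path is closed by a direct edge.
Euclidean: no — w0 R w1 and w0 R w2, but not w1 R w2.
Only transitive holds.

transitive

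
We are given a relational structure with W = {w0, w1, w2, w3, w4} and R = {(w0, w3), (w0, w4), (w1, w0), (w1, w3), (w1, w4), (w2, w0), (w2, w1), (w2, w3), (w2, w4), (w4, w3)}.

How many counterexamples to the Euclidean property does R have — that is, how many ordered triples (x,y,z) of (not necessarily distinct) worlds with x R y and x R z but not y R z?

Enumerating: (w0,w3,w3), (w0,w3,w4), (w0,w4,w4), (w1,w0,w0), (w1,w3,w0), (w1,w3,w3), (w1,w3,w4), (w1,w4,w0), (w1,w4,w4), (w2,w0,w0), (w2,w0,w1), (w2,w1,w1), … and 8 more.
Total: 20.

20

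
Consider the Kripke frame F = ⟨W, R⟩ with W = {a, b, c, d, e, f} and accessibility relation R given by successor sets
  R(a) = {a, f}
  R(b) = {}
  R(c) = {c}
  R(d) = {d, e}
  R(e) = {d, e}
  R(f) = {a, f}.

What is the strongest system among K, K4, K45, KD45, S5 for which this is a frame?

Transitive (axiom 4): yes — every two-step R-path is closed by a direct edge.
Euclidean (axiom 5): yes — any two successors of a common world are R-related.
Serial (axiom D): no — b has no R-successor.
Reflexive (axiom T): no — b is not related to itself.
So F validates K, K4, K45; KD45 would additionally require R to be serial. The strongest is K45.

K45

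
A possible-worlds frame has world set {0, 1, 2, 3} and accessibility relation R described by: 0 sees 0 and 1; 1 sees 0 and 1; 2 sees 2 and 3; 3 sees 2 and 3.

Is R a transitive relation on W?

Transitive: yes — every two-step R-path is closed by a direct edge.

Yes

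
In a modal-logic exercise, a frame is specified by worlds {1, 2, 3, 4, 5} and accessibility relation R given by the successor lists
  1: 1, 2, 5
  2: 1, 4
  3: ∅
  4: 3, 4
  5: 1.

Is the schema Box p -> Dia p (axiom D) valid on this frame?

No

By correspondence theory, D is valid on a frame iff R is serial.
Serial: no — 3 has no R-successor.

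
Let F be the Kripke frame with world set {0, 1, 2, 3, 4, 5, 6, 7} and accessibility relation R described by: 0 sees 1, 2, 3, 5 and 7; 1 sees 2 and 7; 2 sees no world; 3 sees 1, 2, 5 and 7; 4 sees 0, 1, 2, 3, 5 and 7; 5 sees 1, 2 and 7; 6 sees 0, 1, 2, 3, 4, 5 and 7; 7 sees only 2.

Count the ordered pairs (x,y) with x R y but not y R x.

28

Enumerating: (0,1), (0,2), (0,3), (0,5), (0,7), (1,2), (1,7), (3,1), (3,2), (3,5), (3,7), (4,0), … and 16 more.
Total: 28.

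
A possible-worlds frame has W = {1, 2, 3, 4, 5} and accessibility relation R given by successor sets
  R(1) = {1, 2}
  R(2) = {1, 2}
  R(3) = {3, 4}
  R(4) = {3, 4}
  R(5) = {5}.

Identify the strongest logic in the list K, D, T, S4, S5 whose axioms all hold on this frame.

S5

Serial (axiom D): yes — every world has a successor (e.g. 1 R 1).
Reflexive (axiom T): yes — every world is R-related to itself.
Transitive (axiom 4): yes — every two-step R-path is closed by a direct edge.
Euclidean (axiom 5): yes — any two successors of a common world are R-related.
So F validates K, D, T, S4, S5. The strongest is S5.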